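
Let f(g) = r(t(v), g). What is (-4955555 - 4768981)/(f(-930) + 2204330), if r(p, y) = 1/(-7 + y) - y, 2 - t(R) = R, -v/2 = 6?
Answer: -9111890232/2066328619 ≈ -4.4097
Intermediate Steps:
v = -12 (v = -2*6 = -12)
t(R) = 2 - R
f(g) = (1 - g**2 + 7*g)/(-7 + g)
(-4955555 - 4768981)/(f(-930) + 2204330) = (-4955555 - 4768981)/((1 - 1*(-930)**2 + 7*(-930))/(-7 - 930) + 2204330) = -9724536/((1 - 1*864900 - 6510)/(-937) + 2204330) = -9724536/(-(1 - 864900 - 6510)/937 + 2204330) = -9724536/(-1/937*(-871409) + 2204330) = -9724536/(871409/937 + 2204330) = -9724536/2066328619/937 = -9724536*937/2066328619 = -9111890232/2066328619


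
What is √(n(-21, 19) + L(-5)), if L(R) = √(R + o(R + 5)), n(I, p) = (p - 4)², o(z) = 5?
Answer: 15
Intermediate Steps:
n(I, p) = (-4 + p)²
L(R) = √(5 + R) (L(R) = √(R + 5) = √(5 + R))
√(n(-21, 19) + L(-5)) = √((-4 + 19)² + √(5 - 5)) = √(15² + √0) = √(225 + 0) = √225 = 15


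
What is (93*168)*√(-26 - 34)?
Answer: 31248*I*√15 ≈ 1.2102e+5*I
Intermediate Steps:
(93*168)*√(-26 - 34) = 15624*√(-60) = 15624*(2*I*√15) = 31248*I*√15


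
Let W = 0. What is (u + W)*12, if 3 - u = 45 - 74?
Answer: 384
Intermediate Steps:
u = 32 (u = 3 - (45 - 74) = 3 - 1*(-29) = 3 + 29 = 32)
(u + W)*12 = (32 + 0)*12 = 32*12 = 384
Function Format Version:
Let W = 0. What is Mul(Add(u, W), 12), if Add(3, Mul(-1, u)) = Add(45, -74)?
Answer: 384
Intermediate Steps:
u = 32 (u = Add(3, Mul(-1, Add(45, -74))) = Add(3, Mul(-1, -29)) = Add(3, 29) = 32)
Mul(Add(u, W), 12) = Mul(Add(32, 0), 12) = Mul(32, 12) = 384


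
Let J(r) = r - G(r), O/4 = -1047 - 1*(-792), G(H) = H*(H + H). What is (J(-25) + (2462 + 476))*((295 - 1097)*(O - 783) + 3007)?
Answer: 2409708619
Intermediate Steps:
G(H) = 2*H² (G(H) = H*(2*H) = 2*H²)
O = -1020 (O = 4*(-1047 - 1*(-792)) = 4*(-1047 + 792) = 4*(-255) = -1020)
J(r) = r - 2*r²
(J(-25) + (2462 + 476))*((295 - 1097)*(O - 783) + 3007) = (-25*(1 - 2*(-25)) + (2462 + 476))*((295 - 1097)*(-1020 - 783) + 3007) = (-25*(1 + 50) + 2938)*(-802*(-1803) + 3007) = (-25*51 + 2938)*(1446006 + 3007) = (-1275 + 2938)*1449013 = 1663*1449013 = 2409708619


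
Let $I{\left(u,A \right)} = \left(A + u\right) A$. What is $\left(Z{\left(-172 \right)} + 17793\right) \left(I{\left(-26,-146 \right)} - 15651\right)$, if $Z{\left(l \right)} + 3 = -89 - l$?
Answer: $169096453$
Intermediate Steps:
$I{\left(u,A \right)} = A \left(A + u\right)$
$Z{\left(l \right)} = -92 - l$ ($Z{\left(l \right)} = -3 - \left(89 + l\right) = -92 - l$)
$\left(Z{\left(-172 \right)} + 17793\right) \left(I{\left(-26,-146 \right)} - 15651\right) = \left(\left(-92 - -172\right) + 17793\right) \left(- 146 \left(-146 - 26\right) - 15651\right) = \left(\left(-92 + 172\right) + 17793\right) \left(\left(-146\right) \left(-172\right) - 15651\right) = \left(80 + 17793\right) \left(25112 - 15651\right) = 17873 \cdot 9461 = 169096453$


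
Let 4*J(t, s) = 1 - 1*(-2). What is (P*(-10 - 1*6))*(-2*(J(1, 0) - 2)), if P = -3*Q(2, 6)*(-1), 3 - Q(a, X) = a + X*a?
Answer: 1320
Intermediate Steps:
J(t, s) = ¾ (J(t, s) = (1 - 1*(-2))/4 = (1 + 2)/4 = (¼)*3 = ¾)
Q(a, X) = 3 - a - X*a (Q(a, X) = 3 - (a + X*a) = 3 + (-a - X*a) = 3 - a - X*a)
P = -33 (P = -3*(3 - 1*2 - 1*6*2)*(-1) = -3*(3 - 2 - 12)*(-1) = -3*(-11)*(-1) = 33*(-1) = -33)
(P*(-10 - 1*6))*(-2*(J(1, 0) - 2)) = (-33*(-10 - 1*6))*(-2*(¾ - 2)) = (-33*(-10 - 6))*(-2*(-5/4)) = -33*(-16)*(5/2) = 528*(5/2) = 1320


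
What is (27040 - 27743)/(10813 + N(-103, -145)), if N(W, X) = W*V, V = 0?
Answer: -703/10813 ≈ -0.065014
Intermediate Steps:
N(W, X) = 0 (N(W, X) = W*0 = 0)
(27040 - 27743)/(10813 + N(-103, -145)) = (27040 - 27743)/(10813 + 0) = -703/10813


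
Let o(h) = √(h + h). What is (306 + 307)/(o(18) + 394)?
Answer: 613/400 ≈ 1.5325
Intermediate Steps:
o(h) = √2*√h (o(h) = √(2*h) = √2*√h)
(306 + 307)/(o(18) + 394) = (306 + 307)/(√2*√18 + 394) = 613/(√2*(3*√2) + 394) = 613/(6 + 394) = 613/400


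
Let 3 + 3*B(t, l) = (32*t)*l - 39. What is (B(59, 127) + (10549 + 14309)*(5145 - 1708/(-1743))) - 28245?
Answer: 31864638359/249 ≈ 1.2797e+8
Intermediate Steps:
B(t, l) = -14 + 32*l*t/3 (B(t, l) = -1 + ((32*t)*l - 39)/3 = -1 + (32*l*t - 39)/3 = -1 + (-39 + 32*l*t)/3 = -1 + (-13 + 32*l*t/3) = -14 + 32*l*t/3)
(B(59, 127) + (10549 + 14309)*(5145 - 1708/(-1743))) - 28245 = ((-14 + (32/3)*127*59) + (10549 + 14309)*(5145 - 1708/(-1743))) - 28245 = ((-14 + 239776/3) + 24858*(5145 - 1708*(-1/1743))) - 28245 = (239734/3 + 24858*(5145 + 244/249)) - 28245 = (239734/3 + 24858*(1281349/249)) - 28245 = (239734/3 + 10617257814/83) - 28245 = 31871671364/249 - 28245 = 31864638359/249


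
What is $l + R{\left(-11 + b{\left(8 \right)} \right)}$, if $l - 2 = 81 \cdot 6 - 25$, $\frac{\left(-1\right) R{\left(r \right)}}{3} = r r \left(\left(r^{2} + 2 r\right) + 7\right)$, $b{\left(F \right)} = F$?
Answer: $193$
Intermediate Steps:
$R{\left(r \right)} = - 3 r^{2} \left(7 + r^{2} + 2 r\right)$ ($R{\left(r \right)} = - 3 r r \left(\left(r^{2} + 2 r\right) + 7\right) = - 3 r^{2} \left(7 + r^{2} + 2 r\right)$)
$l = 463$ ($l = 2 + \left(81 \cdot 6 - 25\right) = 2 + \left(486 - 25\right) = 2 + 461 = 463$)
$l + R{\left(-11 + b{\left(8 \right)} \right)} = 463 + 3 \left(-11 + 8\right)^{2} \left(-7 - \left(-11 + 8\right)^{2} - 2 \left(-11 + 8\right)\right) = 463 + 3 \left(-3\right)^{2} \left(-7 - \left(-3\right)^{2} - -6\right) = 463 + 3 \cdot 9 \left(-7 - 9 + 6\right) = 463 + 3 \cdot 9 \left(-10\right) = 463 - 270 = 193$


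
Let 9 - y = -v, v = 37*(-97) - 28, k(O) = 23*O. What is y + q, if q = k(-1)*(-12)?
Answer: -3332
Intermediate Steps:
v = -3617 (v = -3589 - 28 = -3617)
q = 276 (q = (23*(-1))*(-12) = -23*(-12) = 276)
y = -3608 (y = 9 - (-1)*(-3617) = 9 - 1*3617 = 9 - 3617 = -3608)
y + q = -3608 + 276 = -3332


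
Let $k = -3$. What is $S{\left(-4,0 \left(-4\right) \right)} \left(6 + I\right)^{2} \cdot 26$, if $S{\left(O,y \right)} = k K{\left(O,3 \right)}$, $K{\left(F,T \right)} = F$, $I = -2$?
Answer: $4992$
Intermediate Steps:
$S{\left(O,y \right)} = - 3 O$
$S{\left(-4,0 \left(-4\right) \right)} \left(6 + I\right)^{2} \cdot 26 = \left(-3\right) \left(-4\right) \left(6 - 2\right)^{2} \cdot 26 = 12 \cdot 4^{2} \cdot 26 = 12 \cdot 16 \cdot 26 = 192 \cdot 26 = 4992$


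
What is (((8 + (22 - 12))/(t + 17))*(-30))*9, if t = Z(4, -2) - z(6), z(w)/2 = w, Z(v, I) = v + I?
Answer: -4860/7 ≈ -694.29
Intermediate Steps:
Z(v, I) = I + v
z(w) = 2*w
t = -10 (t = (-2 + 4) - 2*6 = 2 - 1*12 = 2 - 12 = -10)
(((8 + (22 - 12))/(t + 17))*(-30))*9 = (((8 + (22 - 12))/(-10 + 17))*(-30))*9 = (((8 + 10)/7)*(-30))*9 = ((18*(⅐))*(-30))*9 = ((18/7)*(-30))*9 = -540/7*9 = -4860/7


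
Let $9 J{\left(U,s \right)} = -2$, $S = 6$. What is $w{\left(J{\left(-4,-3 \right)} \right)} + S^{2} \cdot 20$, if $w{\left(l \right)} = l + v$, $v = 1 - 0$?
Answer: $\frac{6487}{9} \approx 720.78$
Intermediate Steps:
$v = 1$ ($v = 1 + 0 = 1$)
$J{\left(U,s \right)} = - \frac{2}{9}$ ($J{\left(U,s \right)} = \frac{1}{9} \left(-2\right) = - \frac{2}{9}$)
$w{\left(l \right)} = 1 + l$ ($w{\left(l \right)} = l + 1 = 1 + l$)
$w{\left(J{\left(-4,-3 \right)} \right)} + S^{2} \cdot 20 = \left(1 - \frac{2}{9}\right) + 6^{2} \cdot 20 = \frac{7}{9} + 36 \cdot 20 = \frac{7}{9} + 720 = \frac{6487}{9}$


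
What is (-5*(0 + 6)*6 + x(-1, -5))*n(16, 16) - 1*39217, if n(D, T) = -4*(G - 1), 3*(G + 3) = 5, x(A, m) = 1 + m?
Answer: -122803/3 ≈ -40934.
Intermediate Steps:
G = -4/3 (G = -3 + (1/3)*5 = -3 + 5/3 = -4/3 ≈ -1.3333)
n(D, T) = 28/3 (n(D, T) = -4*(-4/3 - 1) = -4*(-7/3) = 28/3)
(-5*(0 + 6)*6 + x(-1, -5))*n(16, 16) - 1*39217 = (-5*(0 + 6)*6 + (1 - 5))*(28/3) - 1*39217 = (-30*6 - 4)*(28/3) - 39217 = (-5*36 - 4)*(28/3) - 39217 = (-180 - 4)*(28/3) - 39217 = -184*28/3 - 39217 = -5152/3 - 39217 = -122803/3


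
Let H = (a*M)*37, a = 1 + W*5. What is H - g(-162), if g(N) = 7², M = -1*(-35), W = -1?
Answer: -5229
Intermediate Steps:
a = -4 (a = 1 - 1*5 = 1 - 5 = -4)
M = 35
g(N) = 49
H = -5180 (H = -4*35*37 = -140*37 = -5180)
H - g(-162) = -5180 - 1*49 = -5180 - 49 = -5229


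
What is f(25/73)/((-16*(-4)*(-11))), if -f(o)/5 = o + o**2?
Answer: 6125/1875808 ≈ 0.0032653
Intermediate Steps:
f(o) = -5*o - 5*o**2 (f(o) = -5*(o + o**2) = -5*o - 5*o**2)
f(25/73)/((-16*(-4)*(-11))) = (-5*25/73*(1 + 25/73))/((-16*(-4)*(-11))) = (-5*25*(1/73)*(1 + 25*(1/73)))/((64*(-11))) = -5*25/73*(1 + 25/73)/(-704) = -5*25/73*98/73*(-1/704) = -12250/5329*(-1/704) = 6125/1875808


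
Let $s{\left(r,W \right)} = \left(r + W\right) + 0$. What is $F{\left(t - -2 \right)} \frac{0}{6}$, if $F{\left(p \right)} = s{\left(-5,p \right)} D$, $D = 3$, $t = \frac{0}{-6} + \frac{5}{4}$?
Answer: $0$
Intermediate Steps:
$s{\left(r,W \right)} = W + r$ ($s{\left(r,W \right)} = \left(W + r\right) + 0 = W + r$)
$t = \frac{5}{4}$ ($t = 0 \left(- \frac{1}{6}\right) + 5 \cdot \frac{1}{4} = 0 + \frac{5}{4} = \frac{5}{4} \approx 1.25$)
$F{\left(p \right)} = -15 + 3 p$ ($F{\left(p \right)} = \left(p - 5\right) 3 = \left(-5 + p\right) 3 = -15 + 3 p$)
$F{\left(t - -2 \right)} \frac{0}{6} = \left(-15 + 3 \left(\frac{5}{4} - -2\right)\right) \frac{0}{6} = \left(-15 + 3 \left(\frac{5}{4} + 2\right)\right) 0 \cdot \frac{1}{6} = \left(-15 + 3 \cdot \frac{13}{4}\right) 0 = \left(-15 + \frac{39}{4}\right) 0 = \left(- \frac{21}{4}\right) 0 = 0$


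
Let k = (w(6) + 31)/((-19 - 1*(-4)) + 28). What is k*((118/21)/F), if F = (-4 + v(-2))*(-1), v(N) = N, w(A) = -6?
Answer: 1475/819 ≈ 1.8010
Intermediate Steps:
F = 6 (F = (-4 - 2)*(-1) = -6*(-1) = 6)
k = 25/13 (k = (-6 + 31)/((-19 - 1*(-4)) + 28) = 25/((-19 + 4) + 28) = 25/(-15 + 28) = 25/13 ≈ 1.9231)
k*((118/21)/F) = 25*((118/21)/6)/13 = 25*((118*(1/21))*(⅙))/13 = 25*((118/21)*(⅙))/13 = (25/13)*(59/63) = 1475/819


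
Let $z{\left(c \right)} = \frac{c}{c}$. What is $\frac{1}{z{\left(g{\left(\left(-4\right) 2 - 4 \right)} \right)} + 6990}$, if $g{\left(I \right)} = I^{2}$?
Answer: $\frac{1}{6991} \approx 0.00014304$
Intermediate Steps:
$z{\left(c \right)} = 1$
$\frac{1}{z{\left(g{\left(\left(-4\right) 2 - 4 \right)} \right)} + 6990} = \frac{1}{1 + 6990} = \frac{1}{6991}$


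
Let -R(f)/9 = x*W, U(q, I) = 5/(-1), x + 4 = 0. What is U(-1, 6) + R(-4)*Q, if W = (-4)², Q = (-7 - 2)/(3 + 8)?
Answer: -5239/11 ≈ -476.27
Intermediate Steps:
x = -4 (x = -4 + 0 = -4)
Q = -9/11 ≈ -0.81818
W = 16
U(q, I) = -5 (U(q, I) = 5*(-1) = -5)
R(f) = 576 (R(f) = -(-36)*16 = -9*(-64) = 576)
U(-1, 6) + R(-4)*Q = -5 + 576*(-9/11) = -5 - 5184/11 = -5239/11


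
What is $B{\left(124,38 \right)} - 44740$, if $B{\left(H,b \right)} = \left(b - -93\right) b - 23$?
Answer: $-39785$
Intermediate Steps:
$B{\left(H,b \right)} = -23 + b \left(93 + b\right)$ ($B{\left(H,b \right)} = \left(b + 93\right) b - 23 = \left(93 + b\right) b - 23 = b \left(93 + b\right) - 23 = -23 + b \left(93 + b\right)$)
$B{\left(124,38 \right)} - 44740 = \left(-23 + 38^{2} + 93 \cdot 38\right) - 44740 = \left(-23 + 1444 + 3534\right) - 44740 = 4955 - 44740 = -39785$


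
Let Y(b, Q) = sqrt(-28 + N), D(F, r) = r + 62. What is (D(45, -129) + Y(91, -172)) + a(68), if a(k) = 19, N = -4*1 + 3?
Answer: -48 + I*sqrt(29) ≈ -48.0 + 5.3852*I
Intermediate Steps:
N = -1 (N = -4 + 3 = -1)
D(F, r) = 62 + r
Y(b, Q) = I*sqrt(29) (Y(b, Q) = sqrt(-28 - 1) = sqrt(-29) = I*sqrt(29))
(D(45, -129) + Y(91, -172)) + a(68) = ((62 - 129) + I*sqrt(29)) + 19 = (-67 + I*sqrt(29)) + 19 = -48 + I*sqrt(29)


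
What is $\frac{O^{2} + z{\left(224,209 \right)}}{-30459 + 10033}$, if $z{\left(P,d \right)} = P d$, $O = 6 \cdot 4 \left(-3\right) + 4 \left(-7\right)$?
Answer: $- \frac{28408}{10213} \approx -2.7816$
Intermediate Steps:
$O = -100$ ($O = 24 \left(-3\right) - 28 = -72 - 28 = -100$)
$\frac{O^{2} + z{\left(224,209 \right)}}{-30459 + 10033} = \frac{\left(-100\right)^{2} + 224 \cdot 209}{-30459 + 10033} = \frac{10000 + 46816}{-20426} = 56816 \left(- \frac{1}{20426}\right) = - \frac{28408}{10213}$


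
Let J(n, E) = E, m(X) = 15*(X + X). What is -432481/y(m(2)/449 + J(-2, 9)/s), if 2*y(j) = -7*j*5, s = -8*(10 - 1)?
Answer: 14317712/5 ≈ 2.8635e+6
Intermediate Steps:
m(X) = 30*X (m(X) = 15*(2*X) = 30*X)
s = -72 (s = -8*9 = -72)
y(j) = -35*j/2 (y(j) = (-7*j*5)/2 = (-35*j)/2 = -35*j/2)
-432481/y(m(2)/449 + J(-2, 9)/s) = -432481*(-2/(35*((30*2)/449 + 9/(-72)))) = -432481*(-2/(35*(60*(1/449) + 9*(-1/72)))) = -432481*(-2/(35*(60/449 - ⅛))) = -432481/((-35/2*31/3592)) = -432481/(-1085/7184) = -432481*(-7184/1085) = 14317712/5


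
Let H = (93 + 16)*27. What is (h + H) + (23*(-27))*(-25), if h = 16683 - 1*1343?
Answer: 33808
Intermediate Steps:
H = 2943 (H = 109*27 = 2943)
h = 15340 (h = 16683 - 1343 = 15340)
(h + H) + (23*(-27))*(-25) = (15340 + 2943) + (23*(-27))*(-25) = 18283 - 621*(-25) = 18283 + 15525 = 33808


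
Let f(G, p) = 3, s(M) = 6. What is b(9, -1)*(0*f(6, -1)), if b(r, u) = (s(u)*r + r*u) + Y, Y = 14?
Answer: 0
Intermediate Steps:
b(r, u) = 14 + 6*r + r*u (b(r, u) = (6*r + r*u) + 14 = 14 + 6*r + r*u)
b(9, -1)*(0*f(6, -1)) = (14 + 6*9 + 9*(-1))*(0*3) = (14 + 54 - 9)*0 = 59*0 = 0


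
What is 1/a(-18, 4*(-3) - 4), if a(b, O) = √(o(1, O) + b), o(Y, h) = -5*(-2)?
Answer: -I*√2/4 ≈ -0.35355*I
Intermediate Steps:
o(Y, h) = 10
a(b, O) = √(10 + b)
1/a(-18, 4*(-3) - 4) = 1/(√(10 - 18)) = 1/(√(-8)) = 1/(2*I*√2) = -I*√2/4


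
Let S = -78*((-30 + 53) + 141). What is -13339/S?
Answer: 13339/12792 ≈ 1.0428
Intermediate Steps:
S = -12792 (S = -78*(23 + 141) = -78*164 = -12792)
-13339/S = -13339/(-12792) = -13339*(-1/12792) = 13339/12792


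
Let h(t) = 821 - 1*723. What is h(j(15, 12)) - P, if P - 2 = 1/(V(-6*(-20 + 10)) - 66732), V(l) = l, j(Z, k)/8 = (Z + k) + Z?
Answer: 6400513/66672 ≈ 96.000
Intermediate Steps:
j(Z, k) = 8*k + 16*Z (j(Z, k) = 8*((Z + k) + Z) = 8*(k + 2*Z) = 8*k + 16*Z)
h(t) = 98 (h(t) = 821 - 723 = 98)
P = 133343/66672 (P = 2 + 1/(-6*(-20 + 10) - 66732) = 2 + 1/(-6*(-10) - 66732) = 2 + 1/(60 - 66732) = 2 + 1/(-66672) = 2 - 1/66672 = 133343/66672 ≈ 2.0000)
h(j(15, 12)) - P = 98 - 1*133343/66672 = 98 - 133343/66672 = 6400513/66672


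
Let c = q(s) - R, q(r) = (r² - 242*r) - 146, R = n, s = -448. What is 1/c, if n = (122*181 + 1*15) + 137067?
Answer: 1/149810 ≈ 6.6751e-6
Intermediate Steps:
n = 159164 (n = (22082 + 15) + 137067 = 22097 + 137067 = 159164)
R = 159164
q(r) = -146 + r² - 242*r
c = 149810 (c = (-146 + (-448)² - 242*(-448)) - 1*159164 = (-146 + 200704 + 108416) - 159164 = 308974 - 159164 = 149810)
1/c = 1/149810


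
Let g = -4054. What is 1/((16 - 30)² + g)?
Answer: -1/3858 ≈ -0.00025920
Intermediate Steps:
1/((16 - 30)² + g) = 1/((16 - 30)² - 4054) = 1/((-14)² - 4054) = 1/(196 - 4054) = 1/(-3858) = -1/3858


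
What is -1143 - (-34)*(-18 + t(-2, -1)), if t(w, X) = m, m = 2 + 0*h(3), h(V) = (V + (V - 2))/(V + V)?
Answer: -1687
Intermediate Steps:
h(V) = (-2 + 2*V)/(2*V) (h(V) = (V + (-2 + V))/((2*V)) = (-2 + 2*V)*(1/(2*V)) = (-2 + 2*V)/(2*V))
m = 2 (m = 2 + 0*((-1 + 3)/3) = 2 + 0*((1/3)*2) = 2 + 0*(2/3) = 2 + 0 = 2)
t(w, X) = 2
-1143 - (-34)*(-18 + t(-2, -1)) = -1143 - (-34)*(-18 + 2) = -1143 - (-34)*(-16) = -1143 - 1*544 = -1143 - 544 = -1687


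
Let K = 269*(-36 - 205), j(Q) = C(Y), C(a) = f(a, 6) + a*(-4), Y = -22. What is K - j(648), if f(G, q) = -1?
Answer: -64916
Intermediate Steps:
C(a) = -1 - 4*a (C(a) = -1 + a*(-4) = -1 - 4*a)
j(Q) = 87 (j(Q) = -1 - 4*(-22) = -1 + 88 = 87)
K = -64829 (K = 269*(-241) = -64829)
K - j(648) = -64829 - 1*87 = -64829 - 87 = -64916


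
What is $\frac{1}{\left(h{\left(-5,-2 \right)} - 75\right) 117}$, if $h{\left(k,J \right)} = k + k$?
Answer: $- \frac{1}{9945} \approx -0.00010055$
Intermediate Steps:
$h{\left(k,J \right)} = 2 k$
$\frac{1}{\left(h{\left(-5,-2 \right)} - 75\right) 117} = \frac{1}{\left(2 \left(-5\right) - 75\right) 117} = \frac{1}{\left(-10 - 75\right) 117} = \frac{1}{\left(-85\right) 117} = \frac{1}{-9945} = - \frac{1}{9945}$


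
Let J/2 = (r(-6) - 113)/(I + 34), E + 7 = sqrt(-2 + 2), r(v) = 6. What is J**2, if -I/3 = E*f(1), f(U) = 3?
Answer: 45796/9409 ≈ 4.8673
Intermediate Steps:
E = -7 (E = -7 + sqrt(-2 + 2) = -7 + sqrt(0) = -7 + 0 = -7)
I = 63 (I = -(-21)*3 = -3*(-21) = 63)
J = -214/97 (J = 2*((6 - 113)/(63 + 34)) = 2*(-107/97) = -214/97 ≈ -2.2062)
J**2 = (-214/97)**2 = 45796/9409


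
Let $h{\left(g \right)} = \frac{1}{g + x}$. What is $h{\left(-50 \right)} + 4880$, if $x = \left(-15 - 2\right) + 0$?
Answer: $\frac{326959}{67} \approx 4880.0$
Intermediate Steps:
$x = -17$ ($x = -17 + 0 = -17$)
$h{\left(g \right)} = \frac{1}{-17 + g}$ ($h{\left(g \right)} = \frac{1}{g - 17} = \frac{1}{-17 + g}$)
$h{\left(-50 \right)} + 4880 = \frac{1}{-17 - 50} + 4880 = \frac{1}{-67} + 4880 = - \frac{1}{67} + 4880 = \frac{326959}{67}$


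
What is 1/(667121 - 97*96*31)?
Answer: 1/378449 ≈ 2.6424e-6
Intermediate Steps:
1/(667121 - 97*96*31) = 1/(667121 - 9312*31) = 1/(667121 - 288672) = 1/378449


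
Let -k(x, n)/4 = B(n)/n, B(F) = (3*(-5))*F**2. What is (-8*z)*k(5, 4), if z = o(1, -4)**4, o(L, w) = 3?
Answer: -155520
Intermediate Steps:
B(F) = -15*F**2
k(x, n) = 60*n (k(x, n) = -4*(-15*n**2)/n = -(-60)*n = 60*n)
z = 81 (z = 3**4 = 81)
(-8*z)*k(5, 4) = (-8*81)*(60*4) = -648*240 = -155520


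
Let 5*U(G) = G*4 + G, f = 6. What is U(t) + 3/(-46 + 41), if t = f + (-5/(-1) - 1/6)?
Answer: 307/30 ≈ 10.233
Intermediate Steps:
t = 65/6 (t = 6 + (-5/(-1) - 1/6) = 6 + (-5*(-1) - 1*⅙) = 6 + (5 - ⅙) = 6 + 29/6 = 65/6 ≈ 10.833)
U(G) = G (U(G) = (G*4 + G)/5 = (4*G + G)/5 = (5*G)/5 = G)
U(t) + 3/(-46 + 41) = 65/6 + 3/(-46 + 41) = 65/6 + 3/(-5) = 65/6 + 3*(-⅕) = 65/6 - ⅗ = 307/30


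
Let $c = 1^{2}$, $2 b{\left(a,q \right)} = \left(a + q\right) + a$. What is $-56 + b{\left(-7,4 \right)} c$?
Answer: $-61$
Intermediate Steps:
$b{\left(a,q \right)} = a + \frac{q}{2}$ ($b{\left(a,q \right)} = \frac{\left(a + q\right) + a}{2} = \frac{q + 2 a}{2} = a + \frac{q}{2}$)
$c = 1$
$-56 + b{\left(-7,4 \right)} c = -56 + \left(-7 + \frac{1}{2} \cdot 4\right) 1 = -56 + \left(-7 + 2\right) 1 = -56 - 5 = -61$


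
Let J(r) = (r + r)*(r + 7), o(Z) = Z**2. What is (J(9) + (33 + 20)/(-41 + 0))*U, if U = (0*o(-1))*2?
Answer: 0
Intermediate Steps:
J(r) = 2*r*(7 + r) (J(r) = (2*r)*(7 + r) = 2*r*(7 + r))
U = 0 (U = (0*(-1)**2)*2 = (0*1)*2 = 0*2 = 0)
(J(9) + (33 + 20)/(-41 + 0))*U = (2*9*(7 + 9) + (33 + 20)/(-41 + 0))*0 = (2*9*16 + 53/(-41))*0 = (288 + 53*(-1/41))*0 = (288 - 53/41)*0 = (11755/41)*0 = 0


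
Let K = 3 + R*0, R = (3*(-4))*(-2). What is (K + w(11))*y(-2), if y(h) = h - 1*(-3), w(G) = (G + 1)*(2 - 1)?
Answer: 15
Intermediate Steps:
w(G) = 1 + G (w(G) = (1 + G)*1 = 1 + G)
y(h) = 3 + h (y(h) = h + 3 = 3 + h)
R = 24 (R = -12*(-2) = 24)
K = 3 (K = 3 + 24*0 = 3 + 0 = 3)
(K + w(11))*y(-2) = (3 + (1 + 11))*(3 - 2) = (3 + 12)*1 = 15*1 = 15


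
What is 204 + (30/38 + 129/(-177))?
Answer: 228752/1121 ≈ 204.06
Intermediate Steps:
204 + (30/38 + 129/(-177)) = 204 + (30*(1/38) + 129*(-1/177)) = 204 + (15/19 - 43/59) = 204 + 68/1121 = 228752/1121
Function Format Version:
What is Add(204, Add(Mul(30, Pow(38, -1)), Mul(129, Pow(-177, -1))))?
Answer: Rational(228752, 1121) ≈ 204.06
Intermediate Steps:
Add(204, Add(Mul(30, Pow(38, -1)), Mul(129, Pow(-177, -1)))) = Add(204, Add(Mul(30, Rational(1, 38)), Mul(129, Rational(-1, 177)))) = Add(204, Add(Rational(15, 19), Rational(-43, 59))) = Add(204, Rational(68, 1121)) = Rational(228752, 1121)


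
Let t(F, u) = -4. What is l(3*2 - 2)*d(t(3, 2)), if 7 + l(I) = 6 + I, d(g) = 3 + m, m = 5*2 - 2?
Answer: 33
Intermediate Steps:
m = 8 (m = 10 - 2 = 8)
d(g) = 11 (d(g) = 3 + 8 = 11)
l(I) = -1 + I (l(I) = -7 + (6 + I) = -1 + I)
l(3*2 - 2)*d(t(3, 2)) = (-1 + (3*2 - 2))*11 = (-1 + (6 - 2))*11 = (-1 + 4)*11 = 3*11 = 33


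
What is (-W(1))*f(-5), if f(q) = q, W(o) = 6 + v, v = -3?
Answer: 15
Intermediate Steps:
W(o) = 3 (W(o) = 6 - 3 = 3)
(-W(1))*f(-5) = -1*3*(-5) = -3*(-5) = 15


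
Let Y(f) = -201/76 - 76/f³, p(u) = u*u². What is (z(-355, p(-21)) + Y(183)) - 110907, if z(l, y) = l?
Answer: -51823178596807/465765012 ≈ -1.1126e+5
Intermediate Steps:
p(u) = u³
Y(f) = -201/76 - 76/f³ (Y(f) = -201*1/76 - 76/f³ = -201/76 - 76/f³)
(z(-355, p(-21)) + Y(183)) - 110907 = (-355 + (-201/76 - 76/183³)) - 110907 = (-355 + (-201/76 - 76*1/6128487)) - 110907 = (-355 + (-201/76 - 76/6128487)) - 110907 = (-355 - 1231831663/465765012) - 110907 = -166578410923/465765012 - 110907 = -51823178596807/465765012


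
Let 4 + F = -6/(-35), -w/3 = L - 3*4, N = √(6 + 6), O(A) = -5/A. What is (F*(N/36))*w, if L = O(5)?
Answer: -871*√3/105 ≈ -14.368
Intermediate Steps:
L = -1 (L = -5/5 = -5*⅕ = -1)
N = 2*√3 (N = √12 = 2*√3 ≈ 3.4641)
w = 39 (w = -3*(-1 - 3*4) = -3*(-1 - 12) = -3*(-13) = 39)
F = -134/35 (F = -4 - 6/(-35) = -4 - 6*(-1/35) = -4 + 6/35 = -134/35 ≈ -3.8286)
(F*(N/36))*w = -134*2*√3/(35*36)*39 = -67*√3/315*39 = -871*√3/105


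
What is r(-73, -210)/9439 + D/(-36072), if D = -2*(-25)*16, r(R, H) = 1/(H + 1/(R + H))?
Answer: -56098196947/2529410163381 ≈ -0.022178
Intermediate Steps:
r(R, H) = 1/(H + 1/(H + R))
D = 800 (D = 50*16 = 800)
r(-73, -210)/9439 + D/(-36072) = ((-210 - 73)/(1 + (-210)**2 - 210*(-73)))/9439 + 800/(-36072) = (-283/(1 + 44100 + 15330))*(1/9439) + 800*(-1/36072) = (-283/59431)*(1/9439) - 100/4509 = ((1/59431)*(-283))*(1/9439) - 100/4509 = -283/59431*1/9439 - 100/4509 = -283/560969209 - 100/4509 = -56098196947/2529410163381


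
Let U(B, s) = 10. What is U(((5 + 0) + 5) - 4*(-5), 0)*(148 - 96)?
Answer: 520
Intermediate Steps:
U(((5 + 0) + 5) - 4*(-5), 0)*(148 - 96) = 10*(148 - 96) = 10*52 = 520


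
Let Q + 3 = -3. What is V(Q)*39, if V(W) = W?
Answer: -234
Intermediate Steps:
Q = -6 (Q = -3 - 3 = -6)
V(Q)*39 = -6*39 = -234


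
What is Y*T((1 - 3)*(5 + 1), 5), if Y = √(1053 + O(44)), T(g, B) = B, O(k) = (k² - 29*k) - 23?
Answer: 65*√10 ≈ 205.55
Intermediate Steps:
O(k) = -23 + k² - 29*k
Y = 13*√10 (Y = √(1053 + (-23 + 44² - 29*44)) = √(1053 + (-23 + 1936 - 1276)) = √(1053 + 637) = √1690 = 13*√10 ≈ 41.110)
Y*T((1 - 3)*(5 + 1), 5) = (13*√10)*5 = 65*√10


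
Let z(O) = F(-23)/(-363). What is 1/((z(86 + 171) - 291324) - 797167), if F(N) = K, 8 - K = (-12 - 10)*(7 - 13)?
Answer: -363/395122109 ≈ -9.1870e-7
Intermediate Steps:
K = -124 (K = 8 - (-12 - 10)*(7 - 13) = 8 - (-22)*(-6) = 8 - 1*132 = 8 - 132 = -124)
F(N) = -124
z(O) = 124/363 (z(O) = -124/(-363) = -124*(-1/363) = 124/363)
1/((z(86 + 171) - 291324) - 797167) = 1/((124/363 - 291324) - 797167) = 1/(-105750488/363 - 797167) = 1/(-395122109/363) = -363/395122109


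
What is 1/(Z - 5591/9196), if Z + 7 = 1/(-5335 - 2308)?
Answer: -70285028/534736405 ≈ -0.13144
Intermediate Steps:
Z = -53502/7643 (Z = -7 + 1/(-5335 - 2308) = -7 + 1/(-7643) = -7 - 1/7643 = -53502/7643 ≈ -7.0001)
1/(Z - 5591/9196) = 1/(-53502/7643 - 5591/9196) = 1/(-534736405/70285028) = -70285028/534736405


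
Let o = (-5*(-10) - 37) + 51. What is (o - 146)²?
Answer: 6724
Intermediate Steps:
o = 64 (o = (50 - 37) + 51 = 13 + 51 = 64)
(o - 146)² = (64 - 146)² = (-82)² = 6724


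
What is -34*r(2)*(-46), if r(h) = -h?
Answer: -3128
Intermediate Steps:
-34*r(2)*(-46) = -(-34)*2*(-46) = -34*(-2)*(-46) = 68*(-46) = -3128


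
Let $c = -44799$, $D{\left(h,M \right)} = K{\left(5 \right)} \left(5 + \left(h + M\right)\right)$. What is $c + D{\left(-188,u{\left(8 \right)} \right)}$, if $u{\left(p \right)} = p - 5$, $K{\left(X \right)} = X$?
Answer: $-45699$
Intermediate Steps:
$u{\left(p \right)} = -5 + p$ ($u{\left(p \right)} = p - 5 = -5 + p$)
$D{\left(h,M \right)} = 25 + 5 M + 5 h$ ($D{\left(h,M \right)} = 5 \left(5 + \left(h + M\right)\right) = 5 \left(5 + \left(M + h\right)\right) = 5 \left(5 + M + h\right) = 25 + 5 M + 5 h$)
$c + D{\left(-188,u{\left(8 \right)} \right)} = -44799 + \left(25 + 5 \left(-5 + 8\right) + 5 \left(-188\right)\right) = -44799 + \left(25 + 5 \cdot 3 - 940\right) = -44799 + \left(25 + 15 - 940\right) = -44799 - 900 = -45699$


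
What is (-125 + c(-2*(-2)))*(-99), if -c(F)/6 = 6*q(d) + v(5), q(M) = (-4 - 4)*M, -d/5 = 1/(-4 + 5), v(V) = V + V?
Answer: 160875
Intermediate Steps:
v(V) = 2*V
d = -5 (d = -5/(-4 + 5) = -5/1 = -5*1 = -5)
q(M) = -8*M
c(F) = -1500 (c(F) = -6*(6*(-8*(-5)) + 2*5) = -6*(6*40 + 10) = -6*(240 + 10) = -6*250 = -1500)
(-125 + c(-2*(-2)))*(-99) = (-125 - 1500)*(-99) = -1625*(-99) = 160875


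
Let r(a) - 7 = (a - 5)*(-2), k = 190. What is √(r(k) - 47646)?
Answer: I*√48009 ≈ 219.11*I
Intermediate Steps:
r(a) = 17 - 2*a (r(a) = 7 + (a - 5)*(-2) = 7 + (-5 + a)*(-2) = 7 + (10 - 2*a) = 17 - 2*a)
√(r(k) - 47646) = √((17 - 2*190) - 47646) = √((17 - 380) - 47646) = √(-363 - 47646) = √(-48009) = I*√48009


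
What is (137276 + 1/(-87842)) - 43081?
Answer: 8274277189/87842 ≈ 94195.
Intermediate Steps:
(137276 + 1/(-87842)) - 43081 = (137276 - 1/87842) - 43081 = 12058598391/87842 - 43081 = 8274277189/87842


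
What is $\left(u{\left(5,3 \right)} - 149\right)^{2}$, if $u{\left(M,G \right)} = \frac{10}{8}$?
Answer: $\frac{349281}{16} \approx 21830.0$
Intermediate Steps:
$u{\left(M,G \right)} = \frac{5}{4}$ ($u{\left(M,G \right)} = 10 \cdot \frac{1}{8} = \frac{5}{4}$)
$\left(u{\left(5,3 \right)} - 149\right)^{2} = \left(\frac{5}{4} - 149\right)^{2} = \left(- \frac{591}{4}\right)^{2} = \frac{349281}{16}$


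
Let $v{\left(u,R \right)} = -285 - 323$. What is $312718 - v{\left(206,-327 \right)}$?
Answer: $313326$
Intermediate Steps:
$v{\left(u,R \right)} = -608$ ($v{\left(u,R \right)} = -285 - 323 = -608$)
$312718 - v{\left(206,-327 \right)} = 312718 - -608 = 312718 + 608 = 313326$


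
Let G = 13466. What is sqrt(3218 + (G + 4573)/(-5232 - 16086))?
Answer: sqrt(162450941070)/7106 ≈ 56.720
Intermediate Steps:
sqrt(3218 + (G + 4573)/(-5232 - 16086)) = sqrt(3218 + (13466 + 4573)/(-5232 - 16086)) = sqrt(3218 + 18039/(-21318)) = sqrt(3218 + 18039*(-1/21318)) = sqrt(3218 - 6013/7106) = sqrt(22861095/7106) = sqrt(162450941070)/7106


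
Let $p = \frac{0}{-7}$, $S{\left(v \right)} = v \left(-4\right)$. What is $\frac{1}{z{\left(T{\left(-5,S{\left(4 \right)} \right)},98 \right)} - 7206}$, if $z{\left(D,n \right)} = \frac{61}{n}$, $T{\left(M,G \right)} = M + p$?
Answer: $- \frac{98}{706127} \approx -0.00013879$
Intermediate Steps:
$S{\left(v \right)} = - 4 v$
$p = 0$ ($p = 0 \left(- \frac{1}{7}\right) = 0$)
$T{\left(M,G \right)} = M$ ($T{\left(M,G \right)} = M + 0 = M$)
$\frac{1}{z{\left(T{\left(-5,S{\left(4 \right)} \right)},98 \right)} - 7206} = \frac{1}{\frac{61}{98} - 7206} = \frac{1}{- \frac{706127}{98}} = - \frac{98}{706127}$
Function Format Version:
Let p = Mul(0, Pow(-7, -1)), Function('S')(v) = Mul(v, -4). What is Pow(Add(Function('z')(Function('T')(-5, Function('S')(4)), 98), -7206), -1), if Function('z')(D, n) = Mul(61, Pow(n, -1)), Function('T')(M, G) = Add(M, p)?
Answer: Rational(-98, 706127) ≈ -0.00013879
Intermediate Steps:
Function('S')(v) = Mul(-4, v)
p = 0 (p = Mul(0, Rational(-1, 7)) = 0)
Function('T')(M, G) = M (Function('T')(M, G) = Add(M, 0) = M)
Pow(Add(Function('z')(Function('T')(-5, Function('S')(4)), 98), -7206), -1) = Pow(Add(Mul(61, Pow(98, -1)), -7206), -1) = Pow(Add(Mul(61, Rational(1, 98)), -7206), -1) = Pow(Add(Rational(61, 98), -7206), -1) = Pow(Rational(-706127, 98), -1) = Rational(-98, 706127)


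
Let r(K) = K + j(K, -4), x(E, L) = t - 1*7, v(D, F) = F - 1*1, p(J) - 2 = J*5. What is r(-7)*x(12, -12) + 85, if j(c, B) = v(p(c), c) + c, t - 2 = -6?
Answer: 327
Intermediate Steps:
t = -4 (t = 2 - 6 = -4)
p(J) = 2 + 5*J (p(J) = 2 + J*5 = 2 + 5*J)
v(D, F) = -1 + F (v(D, F) = F - 1 = -1 + F)
x(E, L) = -11 (x(E, L) = -4 - 1*7 = -4 - 7 = -11)
j(c, B) = -1 + 2*c (j(c, B) = (-1 + c) + c = -1 + 2*c)
r(K) = -1 + 3*K (r(K) = K + (-1 + 2*K) = -1 + 3*K)
r(-7)*x(12, -12) + 85 = (-1 + 3*(-7))*(-11) + 85 = (-1 - 21)*(-11) + 85 = -22*(-11) + 85 = 242 + 85 = 327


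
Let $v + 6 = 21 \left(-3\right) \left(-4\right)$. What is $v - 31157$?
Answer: $-30911$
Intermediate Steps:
$v = 246$ ($v = -6 + 21 \left(-3\right) \left(-4\right) = -6 - -252 = -6 + 252 = 246$)
$v - 31157 = 246 - 31157 = -30911$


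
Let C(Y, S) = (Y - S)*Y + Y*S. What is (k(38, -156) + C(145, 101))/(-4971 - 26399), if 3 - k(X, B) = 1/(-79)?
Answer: -1661213/2478230 ≈ -0.67032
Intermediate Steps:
C(Y, S) = S*Y + Y*(Y - S) (C(Y, S) = Y*(Y - S) + S*Y = S*Y + Y*(Y - S))
k(X, B) = 238/79 (k(X, B) = 3 - 1/(-79) = 3 - 1*(-1/79) = 3 + 1/79 = 238/79)
(k(38, -156) + C(145, 101))/(-4971 - 26399) = (238/79 + 145**2)/(-4971 - 26399) = (238/79 + 21025)/(-31370) = (1661213/79)*(-1/31370) = -1661213/2478230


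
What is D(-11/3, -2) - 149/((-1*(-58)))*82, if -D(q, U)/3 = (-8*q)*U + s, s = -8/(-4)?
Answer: -1179/29 ≈ -40.655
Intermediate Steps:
s = 2 (s = -8*(-1/4) = 2)
D(q, U) = -6 + 24*U*q (D(q, U) = -3*((-8*q)*U + 2) = -3*(-8*U*q + 2) = -3*(2 - 8*U*q) = -6 + 24*U*q)
D(-11/3, -2) - 149/((-1*(-58)))*82 = (-6 + 24*(-2)*(-11/3)) - 149/((-1*(-58)))*82 = (-6 + 24*(-2)*(-11*1/3)) - 149/58*82 = (-6 + 24*(-2)*(-11/3)) - 149*1/58*82 = (-6 + 176) - 149/58*82 = 170 - 6109/29 = -1179/29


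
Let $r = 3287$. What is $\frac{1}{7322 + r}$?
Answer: $\frac{1}{10609} \approx 9.426 \cdot 10^{-5}$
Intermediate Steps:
$\frac{1}{7322 + r} = \frac{1}{7322 + 3287} = \frac{1}{10609}$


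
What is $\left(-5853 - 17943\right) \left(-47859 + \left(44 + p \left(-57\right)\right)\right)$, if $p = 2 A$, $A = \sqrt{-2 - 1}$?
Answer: $1137805740 + 2712744 i \sqrt{3} \approx 1.1378 \cdot 10^{9} + 4.6986 \cdot 10^{6} i$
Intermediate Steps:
$A = i \sqrt{3}$ ($A = \sqrt{-3} = i \sqrt{3} \approx 1.732 i$)
$p = 2 i \sqrt{3} \approx 3.4641 i$
$\left(-5853 - 17943\right) \left(-47859 + \left(44 + p \left(-57\right)\right)\right) = \left(-5853 - 17943\right) \left(-47859 + \left(44 + 2 i \sqrt{3} \left(-57\right)\right)\right) = - 23796 \left(-47859 + \left(44 - 114 i \sqrt{3}\right)\right) = - 23796 \left(-47815 - 114 i \sqrt{3}\right) = 1137805740 + 2712744 i \sqrt{3}$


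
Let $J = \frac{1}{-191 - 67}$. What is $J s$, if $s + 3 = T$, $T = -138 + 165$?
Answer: $- \frac{4}{43} \approx -0.093023$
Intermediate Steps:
$T = 27$
$J = - \frac{1}{258}$ ($J = \frac{1}{-258} = - \frac{1}{258} \approx -0.003876$)
$s = 24$ ($s = -3 + 27 = 24$)
$J s = \left(- \frac{1}{258}\right) 24 = - \frac{4}{43}$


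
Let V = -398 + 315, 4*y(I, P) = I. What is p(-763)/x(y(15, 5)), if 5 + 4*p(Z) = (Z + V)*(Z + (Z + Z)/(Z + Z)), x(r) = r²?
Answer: 2578588/225 ≈ 11460.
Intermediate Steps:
y(I, P) = I/4
V = -83
p(Z) = -5/4 + (1 + Z)*(-83 + Z)/4 (p(Z) = -5/4 + ((Z - 83)*(Z + (Z + Z)/(Z + Z)))/4 = -5/4 + ((-83 + Z)*(Z + (2*Z)/((2*Z))))/4 = -5/4 + ((-83 + Z)*(Z + (2*Z)*(1/(2*Z))))/4 = -5/4 + ((-83 + Z)*(Z + 1))/4 = -5/4 + ((-83 + Z)*(1 + Z))/4 = -5/4 + ((1 + Z)*(-83 + Z))/4 = -5/4 + (1 + Z)*(-83 + Z)/4)
p(-763)/x(y(15, 5)) = (-22 - 41/2*(-763) + (¼)*(-763)²)/(((¼)*15)²) = (-22 + 31283/2 + (¼)*582169)/((15/4)²) = (-22 + 31283/2 + 582169/4)/(225/16) = (644647/4)*(16/225) = 2578588/225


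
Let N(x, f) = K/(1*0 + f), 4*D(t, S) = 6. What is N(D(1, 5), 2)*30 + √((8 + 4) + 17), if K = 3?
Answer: 45 + √29 ≈ 50.385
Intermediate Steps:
D(t, S) = 3/2 (D(t, S) = (¼)*6 = 3/2)
N(x, f) = 3/f (N(x, f) = 3/(1*0 + f) = 3/(0 + f) = 3/f)
N(D(1, 5), 2)*30 + √((8 + 4) + 17) = (3/2)*30 + √((8 + 4) + 17) = (3*(½))*30 + √(12 + 17) = (3/2)*30 + √29 = 45 + √29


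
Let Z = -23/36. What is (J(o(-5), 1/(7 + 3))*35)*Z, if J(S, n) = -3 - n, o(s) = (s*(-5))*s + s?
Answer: 4991/72 ≈ 69.319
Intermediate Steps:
o(s) = s - 5*s² (o(s) = (-5*s)*s + s = -5*s² + s = s - 5*s²)
Z = -23/36 (Z = -23*1/36 = -23/36 ≈ -0.63889)
(J(o(-5), 1/(7 + 3))*35)*Z = ((-3 - 1/(7 + 3))*35)*(-23/36) = ((-3 - 1/10)*35)*(-23/36) = ((-3 - 1*⅒)*35)*(-23/36) = ((-3 - ⅒)*35)*(-23/36) = -31/10*35*(-23/36) = -217/2*(-23/36) = 4991/72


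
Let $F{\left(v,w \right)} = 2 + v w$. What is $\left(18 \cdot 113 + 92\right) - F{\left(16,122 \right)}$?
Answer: $172$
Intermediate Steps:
$\left(18 \cdot 113 + 92\right) - F{\left(16,122 \right)} = \left(18 \cdot 113 + 92\right) - \left(2 + 16 \cdot 122\right) = \left(2034 + 92\right) - \left(2 + 1952\right) = 2126 - 1954 = 172$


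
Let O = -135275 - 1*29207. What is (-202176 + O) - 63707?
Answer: -430365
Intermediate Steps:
O = -164482 (O = -135275 - 29207 = -164482)
(-202176 + O) - 63707 = (-202176 - 164482) - 63707 = -366658 - 63707 = -430365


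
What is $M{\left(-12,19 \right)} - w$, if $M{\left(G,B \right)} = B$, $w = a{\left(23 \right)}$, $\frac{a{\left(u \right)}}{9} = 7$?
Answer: $-44$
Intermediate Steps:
$a{\left(u \right)} = 63$ ($a{\left(u \right)} = 9 \cdot 7 = 63$)
$w = 63$
$M{\left(-12,19 \right)} - w = 19 - 63 = -44$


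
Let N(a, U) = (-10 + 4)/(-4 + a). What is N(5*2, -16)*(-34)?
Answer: 34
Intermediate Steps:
N(a, U) = -6/(-4 + a)
N(5*2, -16)*(-34) = -6/(-4 + 5*2)*(-34) = -6/(-4 + 10)*(-34) = -6/6*(-34) = -6*⅙*(-34) = -1*(-34) = 34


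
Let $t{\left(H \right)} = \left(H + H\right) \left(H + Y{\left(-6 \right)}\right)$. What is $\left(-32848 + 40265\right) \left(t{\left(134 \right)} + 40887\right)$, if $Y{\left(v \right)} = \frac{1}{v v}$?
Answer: $\frac{5127060586}{9} \approx 5.6967 \cdot 10^{8}$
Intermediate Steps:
$Y{\left(v \right)} = \frac{1}{v^{2}}$
$t{\left(H \right)} = 2 H \left(\frac{1}{36} + H\right)$ ($t{\left(H \right)} = \left(H + H\right) \left(H + \frac{1}{36}\right) = 2 H \left(H + \frac{1}{36}\right) = 2 H \left(\frac{1}{36} + H\right)$)
$\left(-32848 + 40265\right) \left(t{\left(134 \right)} + 40887\right) = \left(-32848 + 40265\right) \left(\frac{1}{18} \cdot 134 \left(1 + 36 \cdot 134\right) + 40887\right) = 7417 \left(\frac{1}{18} \cdot 134 \left(1 + 4824\right) + 40887\right) = 7417 \left(\frac{1}{18} \cdot 134 \cdot 4825 + 40887\right) = 7417 \left(\frac{323275}{9} + 40887\right) = 7417 \cdot \frac{691258}{9} = \frac{5127060586}{9}$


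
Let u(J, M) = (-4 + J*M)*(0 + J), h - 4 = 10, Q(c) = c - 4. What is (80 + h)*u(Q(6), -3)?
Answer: -1880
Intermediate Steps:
Q(c) = -4 + c
h = 14 (h = 4 + 10 = 14)
u(J, M) = J*(-4 + J*M) (u(J, M) = (-4 + J*M)*J = J*(-4 + J*M))
(80 + h)*u(Q(6), -3) = (80 + 14)*((-4 + 6)*(-4 + (-4 + 6)*(-3))) = 94*(2*(-4 + 2*(-3))) = 94*(2*(-4 - 6)) = 94*(2*(-10)) = 94*(-20) = -1880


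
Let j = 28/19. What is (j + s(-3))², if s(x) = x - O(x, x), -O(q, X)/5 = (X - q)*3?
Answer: 841/361 ≈ 2.3296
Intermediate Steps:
O(q, X) = -15*X + 15*q (O(q, X) = -5*(X - q)*3 = -5*(-3*q + 3*X) = -15*X + 15*q)
s(x) = x (s(x) = x - (-15*x + 15*x) = x - 1*0 = x + 0 = x)
j = 28/19 (j = 28*(1/19) = 28/19 ≈ 1.4737)
(j + s(-3))² = (28/19 - 3)² = (-29/19)² = 841/361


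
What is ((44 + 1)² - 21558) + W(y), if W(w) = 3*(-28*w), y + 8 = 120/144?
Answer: -18931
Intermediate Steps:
y = -43/6 (y = -8 + 120/144 = -8 + 120*(1/144) = -8 + ⅚ = -43/6 ≈ -7.1667)
W(w) = -84*w
((44 + 1)² - 21558) + W(y) = ((44 + 1)² - 21558) - 84*(-43/6) = (45² - 21558) + 602 = (2025 - 21558) + 602 = -19533 + 602 = -18931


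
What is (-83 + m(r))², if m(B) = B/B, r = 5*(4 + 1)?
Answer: 6724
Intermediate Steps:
r = 25 (r = 5*5 = 25)
m(B) = 1
(-83 + m(r))² = (-83 + 1)² = (-82)² = 6724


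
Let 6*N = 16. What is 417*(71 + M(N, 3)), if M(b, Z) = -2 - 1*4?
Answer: 27105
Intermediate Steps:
N = 8/3 (N = (1/6)*16 = 8/3 ≈ 2.6667)
M(b, Z) = -6 (M(b, Z) = -2 - 4 = -6)
417*(71 + M(N, 3)) = 417*(71 - 6) = 417*65 = 27105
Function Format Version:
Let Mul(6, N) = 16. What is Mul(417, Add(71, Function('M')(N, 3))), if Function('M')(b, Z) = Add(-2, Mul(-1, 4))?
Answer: 27105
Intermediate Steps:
N = Rational(8, 3) (N = Mul(Rational(1, 6), 16) = Rational(8, 3) ≈ 2.6667)
Function('M')(b, Z) = -6 (Function('M')(b, Z) = Add(-2, -4) = -6)
Mul(417, Add(71, Function('M')(N, 3))) = Mul(417, Add(71, -6)) = Mul(417, 65) = 27105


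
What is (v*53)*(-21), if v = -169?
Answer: 188097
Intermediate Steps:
(v*53)*(-21) = -169*53*(-21) = -8957*(-21) = 188097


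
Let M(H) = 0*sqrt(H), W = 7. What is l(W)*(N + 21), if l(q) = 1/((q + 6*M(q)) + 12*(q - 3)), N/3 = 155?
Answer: 486/55 ≈ 8.8364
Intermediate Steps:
N = 465 (N = 3*155 = 465)
M(H) = 0
l(q) = 1/(-36 + 13*q) (l(q) = 1/((q + 6*0) + 12*(q - 3)) = 1/((q + 0) + 12*(-3 + q)) = 1/(q + (-36 + 12*q)) = 1/(-36 + 13*q))
l(W)*(N + 21) = (465 + 21)/(-36 + 13*7) = 486/(-36 + 91) = 486/55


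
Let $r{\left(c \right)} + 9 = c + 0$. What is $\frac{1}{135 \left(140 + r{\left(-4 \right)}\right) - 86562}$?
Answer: $- \frac{1}{69417} \approx -1.4406 \cdot 10^{-5}$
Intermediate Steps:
$r{\left(c \right)} = -9 + c$ ($r{\left(c \right)} = -9 + \left(c + 0\right) = -9 + c$)
$\frac{1}{135 \left(140 + r{\left(-4 \right)}\right) - 86562} = \frac{1}{135 \left(140 - 13\right) - 86562} = \frac{1}{135 \cdot 127 - 86562} = \frac{1}{17145 - 86562} = \frac{1}{-69417} = - \frac{1}{69417}$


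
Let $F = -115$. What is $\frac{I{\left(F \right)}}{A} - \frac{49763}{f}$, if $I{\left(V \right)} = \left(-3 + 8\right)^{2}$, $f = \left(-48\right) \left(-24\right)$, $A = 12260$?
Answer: $- \frac{30503279}{706176} \approx -43.195$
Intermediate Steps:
$f = 1152$
$I{\left(V \right)} = 25$ ($I{\left(V \right)} = 5^{2} = 25$)
$\frac{I{\left(F \right)}}{A} - \frac{49763}{f} = \frac{25}{12260} - \frac{49763}{1152} = 25 \cdot \frac{1}{12260} - \frac{49763}{1152} = \frac{5}{2452} - \frac{49763}{1152} = - \frac{30503279}{706176}$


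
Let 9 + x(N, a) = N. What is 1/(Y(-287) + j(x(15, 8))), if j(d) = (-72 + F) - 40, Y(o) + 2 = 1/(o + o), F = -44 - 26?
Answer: -574/105617 ≈ -0.0054347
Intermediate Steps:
F = -70
x(N, a) = -9 + N
Y(o) = -2 + 1/(2*o) (Y(o) = -2 + 1/(o + o) = -2 + 1/(2*o))
j(d) = -182 (j(d) = (-72 - 70) - 40 = -142 - 40 = -182)
1/(Y(-287) + j(x(15, 8))) = 1/((-2 + (1/2)/(-287)) - 182) = 1/((-2 + (1/2)*(-1/287)) - 182) = 1/((-2 - 1/574) - 182) = 1/(-1149/574 - 182) = 1/(-105617/574) = -574/105617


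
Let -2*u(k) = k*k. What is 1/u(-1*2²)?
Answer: -⅛ ≈ -0.12500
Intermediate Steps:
u(k) = -k²/2 (u(k) = -k*k/2 = -k²/2)
1/u(-1*2²) = 1/(-(-1*2²)²/2) = 1/(-(-1*4)²/2) = 1/(-½*(-4)²) = 1/(-½*16) = 1/(-8) = -⅛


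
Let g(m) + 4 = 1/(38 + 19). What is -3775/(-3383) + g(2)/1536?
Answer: 329740859/296188416 ≈ 1.1133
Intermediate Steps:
g(m) = -227/57 (g(m) = -4 + 1/(38 + 19) = -4 + 1/57 = -227/57)
-3775/(-3383) + g(2)/1536 = -3775/(-3383) - 227/57/1536 = -3775*(-1/3383) - 227/57*1/1536 = 3775/3383 - 227/87552 = 329740859/296188416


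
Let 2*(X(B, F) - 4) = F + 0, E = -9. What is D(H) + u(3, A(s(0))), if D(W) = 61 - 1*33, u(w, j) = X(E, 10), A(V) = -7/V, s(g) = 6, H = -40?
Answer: 37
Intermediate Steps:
X(B, F) = 4 + F/2 (X(B, F) = 4 + (F + 0)/2 = 4 + F/2)
u(w, j) = 9 (u(w, j) = 4 + (1/2)*10 = 4 + 5 = 9)
D(W) = 28 (D(W) = 61 - 33 = 28)
D(H) + u(3, A(s(0))) = 28 + 9 = 37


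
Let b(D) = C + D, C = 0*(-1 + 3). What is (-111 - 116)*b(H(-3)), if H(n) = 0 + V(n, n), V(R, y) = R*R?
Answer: -2043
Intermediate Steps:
V(R, y) = R²
H(n) = n² (H(n) = 0 + n² = n²)
C = 0 (C = 0*2 = 0)
b(D) = D (b(D) = 0 + D = D)
(-111 - 116)*b(H(-3)) = (-111 - 116)*(-3)² = -227*9 = -2043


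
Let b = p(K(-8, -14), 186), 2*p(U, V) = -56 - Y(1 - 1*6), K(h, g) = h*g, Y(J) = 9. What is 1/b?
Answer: -2/65 ≈ -0.030769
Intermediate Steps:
K(h, g) = g*h
p(U, V) = -65/2 (p(U, V) = (-56 - 1*9)/2 = (-56 - 9)/2 = (½)*(-65) = -65/2)
b = -65/2 ≈ -32.500
1/b = 1/(-65/2) = -2/65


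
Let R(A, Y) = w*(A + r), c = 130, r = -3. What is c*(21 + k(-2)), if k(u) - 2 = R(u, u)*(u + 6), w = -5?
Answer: 15990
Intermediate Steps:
R(A, Y) = 15 - 5*A (R(A, Y) = -5*(A - 3) = -5*(-3 + A) = 15 - 5*A)
k(u) = 2 + (6 + u)*(15 - 5*u) (k(u) = 2 + (15 - 5*u)*(u + 6) = 2 + (15 - 5*u)*(6 + u) = 2 + (6 + u)*(15 - 5*u))
c*(21 + k(-2)) = 130*(21 + (92 - 15*(-2) - 5*(-2)²)) = 130*(21 + (92 + 30 - 5*4)) = 130*(21 + (92 + 30 - 20)) = 130*(21 + 102) = 130*123 = 15990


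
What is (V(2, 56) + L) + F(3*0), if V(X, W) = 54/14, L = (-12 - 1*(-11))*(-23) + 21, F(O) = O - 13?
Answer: 244/7 ≈ 34.857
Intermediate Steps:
F(O) = -13 + O
L = 44 (L = (-12 + 11)*(-23) + 21 = -1*(-23) + 21 = 23 + 21 = 44)
V(X, W) = 27/7 (V(X, W) = 54*(1/14) = 27/7)
(V(2, 56) + L) + F(3*0) = (27/7 + 44) + (-13 + 3*0) = 335/7 + (-13 + 0) = 335/7 - 13 = 244/7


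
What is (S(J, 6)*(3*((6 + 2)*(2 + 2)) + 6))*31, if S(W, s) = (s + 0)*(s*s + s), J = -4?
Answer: 796824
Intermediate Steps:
S(W, s) = s*(s + s**2) (S(W, s) = s*(s**2 + s) = s*(s + s**2))
(S(J, 6)*(3*((6 + 2)*(2 + 2)) + 6))*31 = ((6**2*(1 + 6))*(3*((6 + 2)*(2 + 2)) + 6))*31 = ((36*7)*(3*(8*4) + 6))*31 = (252*(3*32 + 6))*31 = (252*(96 + 6))*31 = (252*102)*31 = 25704*31 = 796824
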